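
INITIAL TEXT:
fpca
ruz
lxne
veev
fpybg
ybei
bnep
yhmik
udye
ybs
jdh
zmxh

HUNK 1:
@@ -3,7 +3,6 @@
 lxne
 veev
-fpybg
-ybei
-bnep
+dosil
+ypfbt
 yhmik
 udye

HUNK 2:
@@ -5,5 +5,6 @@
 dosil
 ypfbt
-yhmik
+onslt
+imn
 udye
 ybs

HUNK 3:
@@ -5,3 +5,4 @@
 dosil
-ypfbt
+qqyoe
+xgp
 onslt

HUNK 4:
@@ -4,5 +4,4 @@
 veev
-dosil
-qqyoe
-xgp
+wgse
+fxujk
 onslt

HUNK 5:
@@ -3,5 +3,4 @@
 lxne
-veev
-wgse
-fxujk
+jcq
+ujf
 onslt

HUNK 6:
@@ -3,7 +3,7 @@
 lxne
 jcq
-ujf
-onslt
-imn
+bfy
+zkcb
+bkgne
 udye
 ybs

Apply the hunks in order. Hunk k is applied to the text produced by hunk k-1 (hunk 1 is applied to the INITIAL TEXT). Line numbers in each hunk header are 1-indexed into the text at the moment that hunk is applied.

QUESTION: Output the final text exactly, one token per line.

Hunk 1: at line 3 remove [fpybg,ybei,bnep] add [dosil,ypfbt] -> 11 lines: fpca ruz lxne veev dosil ypfbt yhmik udye ybs jdh zmxh
Hunk 2: at line 5 remove [yhmik] add [onslt,imn] -> 12 lines: fpca ruz lxne veev dosil ypfbt onslt imn udye ybs jdh zmxh
Hunk 3: at line 5 remove [ypfbt] add [qqyoe,xgp] -> 13 lines: fpca ruz lxne veev dosil qqyoe xgp onslt imn udye ybs jdh zmxh
Hunk 4: at line 4 remove [dosil,qqyoe,xgp] add [wgse,fxujk] -> 12 lines: fpca ruz lxne veev wgse fxujk onslt imn udye ybs jdh zmxh
Hunk 5: at line 3 remove [veev,wgse,fxujk] add [jcq,ujf] -> 11 lines: fpca ruz lxne jcq ujf onslt imn udye ybs jdh zmxh
Hunk 6: at line 3 remove [ujf,onslt,imn] add [bfy,zkcb,bkgne] -> 11 lines: fpca ruz lxne jcq bfy zkcb bkgne udye ybs jdh zmxh

Answer: fpca
ruz
lxne
jcq
bfy
zkcb
bkgne
udye
ybs
jdh
zmxh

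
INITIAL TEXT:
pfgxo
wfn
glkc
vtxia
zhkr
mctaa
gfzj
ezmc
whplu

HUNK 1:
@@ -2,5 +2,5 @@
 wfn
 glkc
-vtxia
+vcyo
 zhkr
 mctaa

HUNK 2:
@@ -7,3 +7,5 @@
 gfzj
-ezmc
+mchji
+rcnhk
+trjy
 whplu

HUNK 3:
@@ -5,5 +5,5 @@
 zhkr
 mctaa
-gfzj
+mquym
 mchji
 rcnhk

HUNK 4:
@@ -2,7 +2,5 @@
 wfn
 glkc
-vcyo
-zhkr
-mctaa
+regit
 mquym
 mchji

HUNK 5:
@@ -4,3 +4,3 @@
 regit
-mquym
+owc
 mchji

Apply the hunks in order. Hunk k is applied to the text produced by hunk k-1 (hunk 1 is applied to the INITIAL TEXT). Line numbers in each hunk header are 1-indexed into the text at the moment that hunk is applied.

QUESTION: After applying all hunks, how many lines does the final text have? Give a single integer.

Hunk 1: at line 2 remove [vtxia] add [vcyo] -> 9 lines: pfgxo wfn glkc vcyo zhkr mctaa gfzj ezmc whplu
Hunk 2: at line 7 remove [ezmc] add [mchji,rcnhk,trjy] -> 11 lines: pfgxo wfn glkc vcyo zhkr mctaa gfzj mchji rcnhk trjy whplu
Hunk 3: at line 5 remove [gfzj] add [mquym] -> 11 lines: pfgxo wfn glkc vcyo zhkr mctaa mquym mchji rcnhk trjy whplu
Hunk 4: at line 2 remove [vcyo,zhkr,mctaa] add [regit] -> 9 lines: pfgxo wfn glkc regit mquym mchji rcnhk trjy whplu
Hunk 5: at line 4 remove [mquym] add [owc] -> 9 lines: pfgxo wfn glkc regit owc mchji rcnhk trjy whplu
Final line count: 9

Answer: 9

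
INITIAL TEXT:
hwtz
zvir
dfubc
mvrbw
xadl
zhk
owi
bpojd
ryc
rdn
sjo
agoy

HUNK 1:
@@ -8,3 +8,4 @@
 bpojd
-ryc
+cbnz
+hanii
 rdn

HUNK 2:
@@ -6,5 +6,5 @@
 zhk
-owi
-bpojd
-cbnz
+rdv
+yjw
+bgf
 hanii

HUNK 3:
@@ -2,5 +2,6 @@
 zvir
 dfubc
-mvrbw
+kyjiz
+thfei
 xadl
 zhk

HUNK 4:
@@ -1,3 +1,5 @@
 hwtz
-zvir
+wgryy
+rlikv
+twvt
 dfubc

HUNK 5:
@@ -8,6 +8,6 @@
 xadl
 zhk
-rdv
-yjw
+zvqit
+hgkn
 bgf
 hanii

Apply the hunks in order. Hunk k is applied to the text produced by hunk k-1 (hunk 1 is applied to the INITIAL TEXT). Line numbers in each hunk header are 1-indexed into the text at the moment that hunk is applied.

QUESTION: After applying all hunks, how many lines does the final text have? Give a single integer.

Answer: 16

Derivation:
Hunk 1: at line 8 remove [ryc] add [cbnz,hanii] -> 13 lines: hwtz zvir dfubc mvrbw xadl zhk owi bpojd cbnz hanii rdn sjo agoy
Hunk 2: at line 6 remove [owi,bpojd,cbnz] add [rdv,yjw,bgf] -> 13 lines: hwtz zvir dfubc mvrbw xadl zhk rdv yjw bgf hanii rdn sjo agoy
Hunk 3: at line 2 remove [mvrbw] add [kyjiz,thfei] -> 14 lines: hwtz zvir dfubc kyjiz thfei xadl zhk rdv yjw bgf hanii rdn sjo agoy
Hunk 4: at line 1 remove [zvir] add [wgryy,rlikv,twvt] -> 16 lines: hwtz wgryy rlikv twvt dfubc kyjiz thfei xadl zhk rdv yjw bgf hanii rdn sjo agoy
Hunk 5: at line 8 remove [rdv,yjw] add [zvqit,hgkn] -> 16 lines: hwtz wgryy rlikv twvt dfubc kyjiz thfei xadl zhk zvqit hgkn bgf hanii rdn sjo agoy
Final line count: 16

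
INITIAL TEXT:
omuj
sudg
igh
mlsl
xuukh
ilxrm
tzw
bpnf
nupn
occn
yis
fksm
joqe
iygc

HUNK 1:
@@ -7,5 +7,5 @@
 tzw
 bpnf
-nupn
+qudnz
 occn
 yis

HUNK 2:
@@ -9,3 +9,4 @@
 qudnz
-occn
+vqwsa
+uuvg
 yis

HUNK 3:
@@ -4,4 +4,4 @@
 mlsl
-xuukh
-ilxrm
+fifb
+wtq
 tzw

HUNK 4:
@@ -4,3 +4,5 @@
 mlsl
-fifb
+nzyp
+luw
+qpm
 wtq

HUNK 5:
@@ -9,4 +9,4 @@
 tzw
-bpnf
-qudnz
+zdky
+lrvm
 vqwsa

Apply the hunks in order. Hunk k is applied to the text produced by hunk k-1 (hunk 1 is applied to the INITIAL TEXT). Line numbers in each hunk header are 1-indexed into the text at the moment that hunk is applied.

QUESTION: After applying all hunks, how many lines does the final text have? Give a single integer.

Hunk 1: at line 7 remove [nupn] add [qudnz] -> 14 lines: omuj sudg igh mlsl xuukh ilxrm tzw bpnf qudnz occn yis fksm joqe iygc
Hunk 2: at line 9 remove [occn] add [vqwsa,uuvg] -> 15 lines: omuj sudg igh mlsl xuukh ilxrm tzw bpnf qudnz vqwsa uuvg yis fksm joqe iygc
Hunk 3: at line 4 remove [xuukh,ilxrm] add [fifb,wtq] -> 15 lines: omuj sudg igh mlsl fifb wtq tzw bpnf qudnz vqwsa uuvg yis fksm joqe iygc
Hunk 4: at line 4 remove [fifb] add [nzyp,luw,qpm] -> 17 lines: omuj sudg igh mlsl nzyp luw qpm wtq tzw bpnf qudnz vqwsa uuvg yis fksm joqe iygc
Hunk 5: at line 9 remove [bpnf,qudnz] add [zdky,lrvm] -> 17 lines: omuj sudg igh mlsl nzyp luw qpm wtq tzw zdky lrvm vqwsa uuvg yis fksm joqe iygc
Final line count: 17

Answer: 17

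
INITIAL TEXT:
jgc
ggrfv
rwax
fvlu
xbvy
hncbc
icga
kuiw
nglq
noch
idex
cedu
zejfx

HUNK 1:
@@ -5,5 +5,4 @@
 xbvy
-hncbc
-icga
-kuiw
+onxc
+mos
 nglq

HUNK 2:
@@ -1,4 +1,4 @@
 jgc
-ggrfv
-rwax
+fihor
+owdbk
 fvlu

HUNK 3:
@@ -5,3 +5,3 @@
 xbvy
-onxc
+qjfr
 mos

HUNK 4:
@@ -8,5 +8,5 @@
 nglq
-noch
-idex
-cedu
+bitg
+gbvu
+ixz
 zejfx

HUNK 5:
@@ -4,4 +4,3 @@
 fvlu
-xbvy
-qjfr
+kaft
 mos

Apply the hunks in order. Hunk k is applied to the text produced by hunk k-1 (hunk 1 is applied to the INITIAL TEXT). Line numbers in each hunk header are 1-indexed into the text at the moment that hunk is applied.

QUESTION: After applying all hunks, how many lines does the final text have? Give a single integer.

Hunk 1: at line 5 remove [hncbc,icga,kuiw] add [onxc,mos] -> 12 lines: jgc ggrfv rwax fvlu xbvy onxc mos nglq noch idex cedu zejfx
Hunk 2: at line 1 remove [ggrfv,rwax] add [fihor,owdbk] -> 12 lines: jgc fihor owdbk fvlu xbvy onxc mos nglq noch idex cedu zejfx
Hunk 3: at line 5 remove [onxc] add [qjfr] -> 12 lines: jgc fihor owdbk fvlu xbvy qjfr mos nglq noch idex cedu zejfx
Hunk 4: at line 8 remove [noch,idex,cedu] add [bitg,gbvu,ixz] -> 12 lines: jgc fihor owdbk fvlu xbvy qjfr mos nglq bitg gbvu ixz zejfx
Hunk 5: at line 4 remove [xbvy,qjfr] add [kaft] -> 11 lines: jgc fihor owdbk fvlu kaft mos nglq bitg gbvu ixz zejfx
Final line count: 11

Answer: 11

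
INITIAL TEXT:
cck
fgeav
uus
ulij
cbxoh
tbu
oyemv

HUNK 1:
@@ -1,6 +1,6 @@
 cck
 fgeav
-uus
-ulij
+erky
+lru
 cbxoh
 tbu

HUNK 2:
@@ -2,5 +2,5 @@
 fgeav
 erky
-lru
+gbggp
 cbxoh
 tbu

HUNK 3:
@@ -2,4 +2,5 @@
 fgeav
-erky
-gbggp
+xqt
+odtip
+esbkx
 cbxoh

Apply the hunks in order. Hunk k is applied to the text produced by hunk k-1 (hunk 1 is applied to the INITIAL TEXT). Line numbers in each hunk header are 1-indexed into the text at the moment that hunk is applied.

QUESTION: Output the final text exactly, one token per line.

Hunk 1: at line 1 remove [uus,ulij] add [erky,lru] -> 7 lines: cck fgeav erky lru cbxoh tbu oyemv
Hunk 2: at line 2 remove [lru] add [gbggp] -> 7 lines: cck fgeav erky gbggp cbxoh tbu oyemv
Hunk 3: at line 2 remove [erky,gbggp] add [xqt,odtip,esbkx] -> 8 lines: cck fgeav xqt odtip esbkx cbxoh tbu oyemv

Answer: cck
fgeav
xqt
odtip
esbkx
cbxoh
tbu
oyemv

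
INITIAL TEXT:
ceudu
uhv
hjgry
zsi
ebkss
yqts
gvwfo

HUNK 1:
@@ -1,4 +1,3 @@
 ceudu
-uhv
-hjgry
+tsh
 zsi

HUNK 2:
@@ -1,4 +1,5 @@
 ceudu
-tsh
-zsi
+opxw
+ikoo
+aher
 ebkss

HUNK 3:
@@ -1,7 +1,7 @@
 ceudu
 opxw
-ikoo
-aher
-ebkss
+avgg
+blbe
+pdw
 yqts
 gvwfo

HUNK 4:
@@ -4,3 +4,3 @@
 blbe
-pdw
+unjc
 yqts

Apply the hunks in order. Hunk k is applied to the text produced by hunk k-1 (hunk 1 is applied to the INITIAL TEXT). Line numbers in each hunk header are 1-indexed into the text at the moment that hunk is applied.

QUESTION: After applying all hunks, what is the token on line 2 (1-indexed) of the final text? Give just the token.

Answer: opxw

Derivation:
Hunk 1: at line 1 remove [uhv,hjgry] add [tsh] -> 6 lines: ceudu tsh zsi ebkss yqts gvwfo
Hunk 2: at line 1 remove [tsh,zsi] add [opxw,ikoo,aher] -> 7 lines: ceudu opxw ikoo aher ebkss yqts gvwfo
Hunk 3: at line 1 remove [ikoo,aher,ebkss] add [avgg,blbe,pdw] -> 7 lines: ceudu opxw avgg blbe pdw yqts gvwfo
Hunk 4: at line 4 remove [pdw] add [unjc] -> 7 lines: ceudu opxw avgg blbe unjc yqts gvwfo
Final line 2: opxw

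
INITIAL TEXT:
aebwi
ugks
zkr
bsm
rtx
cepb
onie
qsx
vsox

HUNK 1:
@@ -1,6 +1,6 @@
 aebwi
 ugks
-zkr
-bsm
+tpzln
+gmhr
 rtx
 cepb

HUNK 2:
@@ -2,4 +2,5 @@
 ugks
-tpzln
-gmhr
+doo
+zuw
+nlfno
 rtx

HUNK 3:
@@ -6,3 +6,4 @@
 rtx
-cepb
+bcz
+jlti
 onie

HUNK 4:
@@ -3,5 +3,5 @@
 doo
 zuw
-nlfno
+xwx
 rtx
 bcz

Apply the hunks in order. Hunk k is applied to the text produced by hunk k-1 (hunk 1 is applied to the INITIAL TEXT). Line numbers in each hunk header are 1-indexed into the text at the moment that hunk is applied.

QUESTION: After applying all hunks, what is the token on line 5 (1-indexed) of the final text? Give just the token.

Hunk 1: at line 1 remove [zkr,bsm] add [tpzln,gmhr] -> 9 lines: aebwi ugks tpzln gmhr rtx cepb onie qsx vsox
Hunk 2: at line 2 remove [tpzln,gmhr] add [doo,zuw,nlfno] -> 10 lines: aebwi ugks doo zuw nlfno rtx cepb onie qsx vsox
Hunk 3: at line 6 remove [cepb] add [bcz,jlti] -> 11 lines: aebwi ugks doo zuw nlfno rtx bcz jlti onie qsx vsox
Hunk 4: at line 3 remove [nlfno] add [xwx] -> 11 lines: aebwi ugks doo zuw xwx rtx bcz jlti onie qsx vsox
Final line 5: xwx

Answer: xwx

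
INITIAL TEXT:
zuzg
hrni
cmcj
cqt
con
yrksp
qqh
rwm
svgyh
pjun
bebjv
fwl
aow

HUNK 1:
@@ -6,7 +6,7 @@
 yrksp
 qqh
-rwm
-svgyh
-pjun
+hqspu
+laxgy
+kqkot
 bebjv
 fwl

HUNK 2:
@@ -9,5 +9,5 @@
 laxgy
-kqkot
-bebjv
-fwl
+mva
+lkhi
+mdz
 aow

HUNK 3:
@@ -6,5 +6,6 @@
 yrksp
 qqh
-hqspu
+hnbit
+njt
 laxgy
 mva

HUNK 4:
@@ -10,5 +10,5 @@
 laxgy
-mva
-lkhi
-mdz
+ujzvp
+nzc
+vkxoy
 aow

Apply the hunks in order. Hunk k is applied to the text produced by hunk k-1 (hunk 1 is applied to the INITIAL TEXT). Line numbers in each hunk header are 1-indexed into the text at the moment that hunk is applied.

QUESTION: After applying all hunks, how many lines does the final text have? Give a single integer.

Answer: 14

Derivation:
Hunk 1: at line 6 remove [rwm,svgyh,pjun] add [hqspu,laxgy,kqkot] -> 13 lines: zuzg hrni cmcj cqt con yrksp qqh hqspu laxgy kqkot bebjv fwl aow
Hunk 2: at line 9 remove [kqkot,bebjv,fwl] add [mva,lkhi,mdz] -> 13 lines: zuzg hrni cmcj cqt con yrksp qqh hqspu laxgy mva lkhi mdz aow
Hunk 3: at line 6 remove [hqspu] add [hnbit,njt] -> 14 lines: zuzg hrni cmcj cqt con yrksp qqh hnbit njt laxgy mva lkhi mdz aow
Hunk 4: at line 10 remove [mva,lkhi,mdz] add [ujzvp,nzc,vkxoy] -> 14 lines: zuzg hrni cmcj cqt con yrksp qqh hnbit njt laxgy ujzvp nzc vkxoy aow
Final line count: 14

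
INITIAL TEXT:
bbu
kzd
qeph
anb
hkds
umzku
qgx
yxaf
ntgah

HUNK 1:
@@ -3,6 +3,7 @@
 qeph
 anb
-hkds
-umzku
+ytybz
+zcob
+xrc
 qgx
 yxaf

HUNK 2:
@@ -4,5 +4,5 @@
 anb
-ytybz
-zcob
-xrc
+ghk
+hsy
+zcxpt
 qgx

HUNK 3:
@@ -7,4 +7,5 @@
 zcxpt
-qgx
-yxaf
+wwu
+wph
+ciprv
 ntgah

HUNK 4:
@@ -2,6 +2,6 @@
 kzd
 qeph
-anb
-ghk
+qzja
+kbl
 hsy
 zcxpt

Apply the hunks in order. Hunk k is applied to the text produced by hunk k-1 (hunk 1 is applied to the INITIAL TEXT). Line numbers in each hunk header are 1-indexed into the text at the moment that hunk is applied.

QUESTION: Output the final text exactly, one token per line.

Answer: bbu
kzd
qeph
qzja
kbl
hsy
zcxpt
wwu
wph
ciprv
ntgah

Derivation:
Hunk 1: at line 3 remove [hkds,umzku] add [ytybz,zcob,xrc] -> 10 lines: bbu kzd qeph anb ytybz zcob xrc qgx yxaf ntgah
Hunk 2: at line 4 remove [ytybz,zcob,xrc] add [ghk,hsy,zcxpt] -> 10 lines: bbu kzd qeph anb ghk hsy zcxpt qgx yxaf ntgah
Hunk 3: at line 7 remove [qgx,yxaf] add [wwu,wph,ciprv] -> 11 lines: bbu kzd qeph anb ghk hsy zcxpt wwu wph ciprv ntgah
Hunk 4: at line 2 remove [anb,ghk] add [qzja,kbl] -> 11 lines: bbu kzd qeph qzja kbl hsy zcxpt wwu wph ciprv ntgah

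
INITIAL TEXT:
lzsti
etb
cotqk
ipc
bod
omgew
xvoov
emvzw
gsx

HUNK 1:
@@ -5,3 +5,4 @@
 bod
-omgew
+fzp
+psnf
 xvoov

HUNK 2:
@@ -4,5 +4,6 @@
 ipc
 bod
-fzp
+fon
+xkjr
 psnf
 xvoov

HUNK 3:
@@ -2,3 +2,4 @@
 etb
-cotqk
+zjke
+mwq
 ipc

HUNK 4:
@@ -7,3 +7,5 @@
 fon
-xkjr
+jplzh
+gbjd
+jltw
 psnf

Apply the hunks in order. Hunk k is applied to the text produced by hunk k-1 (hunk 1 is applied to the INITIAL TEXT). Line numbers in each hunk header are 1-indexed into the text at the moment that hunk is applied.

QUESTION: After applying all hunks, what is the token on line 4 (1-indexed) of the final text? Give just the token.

Answer: mwq

Derivation:
Hunk 1: at line 5 remove [omgew] add [fzp,psnf] -> 10 lines: lzsti etb cotqk ipc bod fzp psnf xvoov emvzw gsx
Hunk 2: at line 4 remove [fzp] add [fon,xkjr] -> 11 lines: lzsti etb cotqk ipc bod fon xkjr psnf xvoov emvzw gsx
Hunk 3: at line 2 remove [cotqk] add [zjke,mwq] -> 12 lines: lzsti etb zjke mwq ipc bod fon xkjr psnf xvoov emvzw gsx
Hunk 4: at line 7 remove [xkjr] add [jplzh,gbjd,jltw] -> 14 lines: lzsti etb zjke mwq ipc bod fon jplzh gbjd jltw psnf xvoov emvzw gsx
Final line 4: mwq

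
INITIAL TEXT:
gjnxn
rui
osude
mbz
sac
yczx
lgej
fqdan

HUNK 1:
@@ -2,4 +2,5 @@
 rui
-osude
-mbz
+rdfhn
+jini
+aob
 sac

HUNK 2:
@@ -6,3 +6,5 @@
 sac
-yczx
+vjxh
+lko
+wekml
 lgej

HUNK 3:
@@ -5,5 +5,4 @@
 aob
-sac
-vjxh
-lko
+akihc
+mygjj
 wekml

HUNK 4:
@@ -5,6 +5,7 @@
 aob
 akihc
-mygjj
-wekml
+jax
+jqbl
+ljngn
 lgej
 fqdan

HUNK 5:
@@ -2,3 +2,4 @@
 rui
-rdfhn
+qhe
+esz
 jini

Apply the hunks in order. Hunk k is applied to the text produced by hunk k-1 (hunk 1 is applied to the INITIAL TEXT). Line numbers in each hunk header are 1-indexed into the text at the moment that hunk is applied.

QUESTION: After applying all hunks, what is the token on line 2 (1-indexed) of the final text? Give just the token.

Hunk 1: at line 2 remove [osude,mbz] add [rdfhn,jini,aob] -> 9 lines: gjnxn rui rdfhn jini aob sac yczx lgej fqdan
Hunk 2: at line 6 remove [yczx] add [vjxh,lko,wekml] -> 11 lines: gjnxn rui rdfhn jini aob sac vjxh lko wekml lgej fqdan
Hunk 3: at line 5 remove [sac,vjxh,lko] add [akihc,mygjj] -> 10 lines: gjnxn rui rdfhn jini aob akihc mygjj wekml lgej fqdan
Hunk 4: at line 5 remove [mygjj,wekml] add [jax,jqbl,ljngn] -> 11 lines: gjnxn rui rdfhn jini aob akihc jax jqbl ljngn lgej fqdan
Hunk 5: at line 2 remove [rdfhn] add [qhe,esz] -> 12 lines: gjnxn rui qhe esz jini aob akihc jax jqbl ljngn lgej fqdan
Final line 2: rui

Answer: rui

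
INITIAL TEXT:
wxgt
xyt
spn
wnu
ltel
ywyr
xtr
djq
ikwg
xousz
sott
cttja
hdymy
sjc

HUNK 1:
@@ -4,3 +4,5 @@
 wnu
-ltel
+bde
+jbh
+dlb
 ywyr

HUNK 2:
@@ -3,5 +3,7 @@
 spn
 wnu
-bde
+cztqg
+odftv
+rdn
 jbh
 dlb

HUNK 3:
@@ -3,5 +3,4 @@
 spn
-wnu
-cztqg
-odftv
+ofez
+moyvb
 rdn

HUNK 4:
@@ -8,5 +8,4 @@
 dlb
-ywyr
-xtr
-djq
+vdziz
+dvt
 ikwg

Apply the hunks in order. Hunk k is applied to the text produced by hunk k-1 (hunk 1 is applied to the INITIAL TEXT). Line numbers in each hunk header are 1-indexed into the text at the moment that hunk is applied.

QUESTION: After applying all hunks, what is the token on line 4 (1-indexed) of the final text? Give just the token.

Hunk 1: at line 4 remove [ltel] add [bde,jbh,dlb] -> 16 lines: wxgt xyt spn wnu bde jbh dlb ywyr xtr djq ikwg xousz sott cttja hdymy sjc
Hunk 2: at line 3 remove [bde] add [cztqg,odftv,rdn] -> 18 lines: wxgt xyt spn wnu cztqg odftv rdn jbh dlb ywyr xtr djq ikwg xousz sott cttja hdymy sjc
Hunk 3: at line 3 remove [wnu,cztqg,odftv] add [ofez,moyvb] -> 17 lines: wxgt xyt spn ofez moyvb rdn jbh dlb ywyr xtr djq ikwg xousz sott cttja hdymy sjc
Hunk 4: at line 8 remove [ywyr,xtr,djq] add [vdziz,dvt] -> 16 lines: wxgt xyt spn ofez moyvb rdn jbh dlb vdziz dvt ikwg xousz sott cttja hdymy sjc
Final line 4: ofez

Answer: ofez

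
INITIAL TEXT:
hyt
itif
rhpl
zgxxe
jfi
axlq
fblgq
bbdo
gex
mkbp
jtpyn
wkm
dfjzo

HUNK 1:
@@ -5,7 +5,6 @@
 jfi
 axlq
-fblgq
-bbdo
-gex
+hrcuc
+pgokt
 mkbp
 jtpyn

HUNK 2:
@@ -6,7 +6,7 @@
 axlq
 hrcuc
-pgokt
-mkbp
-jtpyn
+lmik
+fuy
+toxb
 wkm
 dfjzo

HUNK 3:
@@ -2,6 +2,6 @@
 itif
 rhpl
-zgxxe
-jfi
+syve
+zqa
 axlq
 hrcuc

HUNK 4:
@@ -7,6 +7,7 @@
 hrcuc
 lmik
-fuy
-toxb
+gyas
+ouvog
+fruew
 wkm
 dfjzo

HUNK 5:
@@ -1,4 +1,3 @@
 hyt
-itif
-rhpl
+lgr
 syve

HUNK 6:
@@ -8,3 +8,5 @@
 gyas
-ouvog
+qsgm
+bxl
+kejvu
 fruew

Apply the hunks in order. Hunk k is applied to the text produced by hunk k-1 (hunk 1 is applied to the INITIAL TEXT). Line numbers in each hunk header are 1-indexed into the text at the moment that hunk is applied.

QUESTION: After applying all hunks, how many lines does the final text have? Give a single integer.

Hunk 1: at line 5 remove [fblgq,bbdo,gex] add [hrcuc,pgokt] -> 12 lines: hyt itif rhpl zgxxe jfi axlq hrcuc pgokt mkbp jtpyn wkm dfjzo
Hunk 2: at line 6 remove [pgokt,mkbp,jtpyn] add [lmik,fuy,toxb] -> 12 lines: hyt itif rhpl zgxxe jfi axlq hrcuc lmik fuy toxb wkm dfjzo
Hunk 3: at line 2 remove [zgxxe,jfi] add [syve,zqa] -> 12 lines: hyt itif rhpl syve zqa axlq hrcuc lmik fuy toxb wkm dfjzo
Hunk 4: at line 7 remove [fuy,toxb] add [gyas,ouvog,fruew] -> 13 lines: hyt itif rhpl syve zqa axlq hrcuc lmik gyas ouvog fruew wkm dfjzo
Hunk 5: at line 1 remove [itif,rhpl] add [lgr] -> 12 lines: hyt lgr syve zqa axlq hrcuc lmik gyas ouvog fruew wkm dfjzo
Hunk 6: at line 8 remove [ouvog] add [qsgm,bxl,kejvu] -> 14 lines: hyt lgr syve zqa axlq hrcuc lmik gyas qsgm bxl kejvu fruew wkm dfjzo
Final line count: 14

Answer: 14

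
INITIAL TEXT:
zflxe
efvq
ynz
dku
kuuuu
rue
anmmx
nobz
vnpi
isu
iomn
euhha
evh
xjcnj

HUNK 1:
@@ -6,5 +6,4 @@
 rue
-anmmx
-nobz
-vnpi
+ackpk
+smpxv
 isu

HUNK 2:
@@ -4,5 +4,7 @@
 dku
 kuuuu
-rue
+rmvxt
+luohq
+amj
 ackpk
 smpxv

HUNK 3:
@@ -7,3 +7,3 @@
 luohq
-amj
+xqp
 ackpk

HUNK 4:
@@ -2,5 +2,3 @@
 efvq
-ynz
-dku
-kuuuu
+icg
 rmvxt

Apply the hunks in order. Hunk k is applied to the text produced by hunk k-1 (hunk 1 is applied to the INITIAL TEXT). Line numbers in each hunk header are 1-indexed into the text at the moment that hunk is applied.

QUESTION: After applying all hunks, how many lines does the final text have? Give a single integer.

Answer: 13

Derivation:
Hunk 1: at line 6 remove [anmmx,nobz,vnpi] add [ackpk,smpxv] -> 13 lines: zflxe efvq ynz dku kuuuu rue ackpk smpxv isu iomn euhha evh xjcnj
Hunk 2: at line 4 remove [rue] add [rmvxt,luohq,amj] -> 15 lines: zflxe efvq ynz dku kuuuu rmvxt luohq amj ackpk smpxv isu iomn euhha evh xjcnj
Hunk 3: at line 7 remove [amj] add [xqp] -> 15 lines: zflxe efvq ynz dku kuuuu rmvxt luohq xqp ackpk smpxv isu iomn euhha evh xjcnj
Hunk 4: at line 2 remove [ynz,dku,kuuuu] add [icg] -> 13 lines: zflxe efvq icg rmvxt luohq xqp ackpk smpxv isu iomn euhha evh xjcnj
Final line count: 13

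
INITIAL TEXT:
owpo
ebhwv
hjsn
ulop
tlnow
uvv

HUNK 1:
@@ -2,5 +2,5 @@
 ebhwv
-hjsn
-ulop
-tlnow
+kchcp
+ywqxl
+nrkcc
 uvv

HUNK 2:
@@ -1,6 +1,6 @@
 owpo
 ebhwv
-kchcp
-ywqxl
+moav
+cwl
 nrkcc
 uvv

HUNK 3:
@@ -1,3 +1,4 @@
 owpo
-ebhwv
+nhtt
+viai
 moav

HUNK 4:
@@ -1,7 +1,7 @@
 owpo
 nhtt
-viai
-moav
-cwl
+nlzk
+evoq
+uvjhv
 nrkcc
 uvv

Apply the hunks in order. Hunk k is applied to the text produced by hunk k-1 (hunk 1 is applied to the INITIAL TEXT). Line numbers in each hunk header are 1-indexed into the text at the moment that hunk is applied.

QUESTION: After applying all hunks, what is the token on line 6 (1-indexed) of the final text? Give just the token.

Answer: nrkcc

Derivation:
Hunk 1: at line 2 remove [hjsn,ulop,tlnow] add [kchcp,ywqxl,nrkcc] -> 6 lines: owpo ebhwv kchcp ywqxl nrkcc uvv
Hunk 2: at line 1 remove [kchcp,ywqxl] add [moav,cwl] -> 6 lines: owpo ebhwv moav cwl nrkcc uvv
Hunk 3: at line 1 remove [ebhwv] add [nhtt,viai] -> 7 lines: owpo nhtt viai moav cwl nrkcc uvv
Hunk 4: at line 1 remove [viai,moav,cwl] add [nlzk,evoq,uvjhv] -> 7 lines: owpo nhtt nlzk evoq uvjhv nrkcc uvv
Final line 6: nrkcc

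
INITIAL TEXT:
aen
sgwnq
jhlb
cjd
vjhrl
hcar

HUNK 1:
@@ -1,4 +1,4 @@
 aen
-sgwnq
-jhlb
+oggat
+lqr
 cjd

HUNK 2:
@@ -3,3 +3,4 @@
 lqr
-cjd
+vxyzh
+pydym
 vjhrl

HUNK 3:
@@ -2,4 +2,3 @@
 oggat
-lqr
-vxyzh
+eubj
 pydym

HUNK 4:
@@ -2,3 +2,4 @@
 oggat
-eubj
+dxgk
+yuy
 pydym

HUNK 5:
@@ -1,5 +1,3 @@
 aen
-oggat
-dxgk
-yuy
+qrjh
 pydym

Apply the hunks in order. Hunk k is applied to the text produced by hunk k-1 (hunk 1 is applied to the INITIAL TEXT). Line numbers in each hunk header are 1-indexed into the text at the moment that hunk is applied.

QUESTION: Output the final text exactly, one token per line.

Hunk 1: at line 1 remove [sgwnq,jhlb] add [oggat,lqr] -> 6 lines: aen oggat lqr cjd vjhrl hcar
Hunk 2: at line 3 remove [cjd] add [vxyzh,pydym] -> 7 lines: aen oggat lqr vxyzh pydym vjhrl hcar
Hunk 3: at line 2 remove [lqr,vxyzh] add [eubj] -> 6 lines: aen oggat eubj pydym vjhrl hcar
Hunk 4: at line 2 remove [eubj] add [dxgk,yuy] -> 7 lines: aen oggat dxgk yuy pydym vjhrl hcar
Hunk 5: at line 1 remove [oggat,dxgk,yuy] add [qrjh] -> 5 lines: aen qrjh pydym vjhrl hcar

Answer: aen
qrjh
pydym
vjhrl
hcar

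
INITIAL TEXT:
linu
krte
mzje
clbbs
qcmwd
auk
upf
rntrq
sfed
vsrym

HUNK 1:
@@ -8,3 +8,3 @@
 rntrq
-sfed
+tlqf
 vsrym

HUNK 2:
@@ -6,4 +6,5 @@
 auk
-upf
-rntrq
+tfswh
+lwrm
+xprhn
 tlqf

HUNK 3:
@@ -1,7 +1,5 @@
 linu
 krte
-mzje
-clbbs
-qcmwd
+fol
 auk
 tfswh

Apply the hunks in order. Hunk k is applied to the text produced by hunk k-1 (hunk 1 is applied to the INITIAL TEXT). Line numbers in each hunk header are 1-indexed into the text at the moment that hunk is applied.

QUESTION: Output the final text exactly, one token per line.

Answer: linu
krte
fol
auk
tfswh
lwrm
xprhn
tlqf
vsrym

Derivation:
Hunk 1: at line 8 remove [sfed] add [tlqf] -> 10 lines: linu krte mzje clbbs qcmwd auk upf rntrq tlqf vsrym
Hunk 2: at line 6 remove [upf,rntrq] add [tfswh,lwrm,xprhn] -> 11 lines: linu krte mzje clbbs qcmwd auk tfswh lwrm xprhn tlqf vsrym
Hunk 3: at line 1 remove [mzje,clbbs,qcmwd] add [fol] -> 9 lines: linu krte fol auk tfswh lwrm xprhn tlqf vsrym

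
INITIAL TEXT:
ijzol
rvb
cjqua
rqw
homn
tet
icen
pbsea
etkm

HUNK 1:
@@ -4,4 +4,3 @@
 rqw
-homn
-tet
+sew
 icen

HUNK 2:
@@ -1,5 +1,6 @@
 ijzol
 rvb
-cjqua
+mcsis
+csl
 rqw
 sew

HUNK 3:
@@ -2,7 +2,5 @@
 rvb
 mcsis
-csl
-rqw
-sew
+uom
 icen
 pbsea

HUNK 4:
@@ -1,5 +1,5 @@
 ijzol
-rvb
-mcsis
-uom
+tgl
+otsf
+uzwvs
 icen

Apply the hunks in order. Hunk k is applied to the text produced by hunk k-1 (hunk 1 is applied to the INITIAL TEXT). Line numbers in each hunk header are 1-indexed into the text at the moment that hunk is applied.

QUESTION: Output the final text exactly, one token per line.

Answer: ijzol
tgl
otsf
uzwvs
icen
pbsea
etkm

Derivation:
Hunk 1: at line 4 remove [homn,tet] add [sew] -> 8 lines: ijzol rvb cjqua rqw sew icen pbsea etkm
Hunk 2: at line 1 remove [cjqua] add [mcsis,csl] -> 9 lines: ijzol rvb mcsis csl rqw sew icen pbsea etkm
Hunk 3: at line 2 remove [csl,rqw,sew] add [uom] -> 7 lines: ijzol rvb mcsis uom icen pbsea etkm
Hunk 4: at line 1 remove [rvb,mcsis,uom] add [tgl,otsf,uzwvs] -> 7 lines: ijzol tgl otsf uzwvs icen pbsea etkm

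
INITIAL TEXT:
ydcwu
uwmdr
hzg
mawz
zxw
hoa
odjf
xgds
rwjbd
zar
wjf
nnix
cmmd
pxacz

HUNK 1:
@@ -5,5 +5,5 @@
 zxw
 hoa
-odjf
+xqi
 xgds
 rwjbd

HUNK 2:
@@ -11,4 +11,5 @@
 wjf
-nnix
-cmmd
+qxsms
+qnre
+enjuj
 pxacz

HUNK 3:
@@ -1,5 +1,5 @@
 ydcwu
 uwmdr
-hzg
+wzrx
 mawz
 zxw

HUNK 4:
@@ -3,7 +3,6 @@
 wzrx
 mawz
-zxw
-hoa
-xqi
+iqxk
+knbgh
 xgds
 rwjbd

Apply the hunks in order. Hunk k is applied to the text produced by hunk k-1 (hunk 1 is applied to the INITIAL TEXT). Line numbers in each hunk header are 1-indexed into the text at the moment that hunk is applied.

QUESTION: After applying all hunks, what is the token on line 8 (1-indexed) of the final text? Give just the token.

Answer: rwjbd

Derivation:
Hunk 1: at line 5 remove [odjf] add [xqi] -> 14 lines: ydcwu uwmdr hzg mawz zxw hoa xqi xgds rwjbd zar wjf nnix cmmd pxacz
Hunk 2: at line 11 remove [nnix,cmmd] add [qxsms,qnre,enjuj] -> 15 lines: ydcwu uwmdr hzg mawz zxw hoa xqi xgds rwjbd zar wjf qxsms qnre enjuj pxacz
Hunk 3: at line 1 remove [hzg] add [wzrx] -> 15 lines: ydcwu uwmdr wzrx mawz zxw hoa xqi xgds rwjbd zar wjf qxsms qnre enjuj pxacz
Hunk 4: at line 3 remove [zxw,hoa,xqi] add [iqxk,knbgh] -> 14 lines: ydcwu uwmdr wzrx mawz iqxk knbgh xgds rwjbd zar wjf qxsms qnre enjuj pxacz
Final line 8: rwjbd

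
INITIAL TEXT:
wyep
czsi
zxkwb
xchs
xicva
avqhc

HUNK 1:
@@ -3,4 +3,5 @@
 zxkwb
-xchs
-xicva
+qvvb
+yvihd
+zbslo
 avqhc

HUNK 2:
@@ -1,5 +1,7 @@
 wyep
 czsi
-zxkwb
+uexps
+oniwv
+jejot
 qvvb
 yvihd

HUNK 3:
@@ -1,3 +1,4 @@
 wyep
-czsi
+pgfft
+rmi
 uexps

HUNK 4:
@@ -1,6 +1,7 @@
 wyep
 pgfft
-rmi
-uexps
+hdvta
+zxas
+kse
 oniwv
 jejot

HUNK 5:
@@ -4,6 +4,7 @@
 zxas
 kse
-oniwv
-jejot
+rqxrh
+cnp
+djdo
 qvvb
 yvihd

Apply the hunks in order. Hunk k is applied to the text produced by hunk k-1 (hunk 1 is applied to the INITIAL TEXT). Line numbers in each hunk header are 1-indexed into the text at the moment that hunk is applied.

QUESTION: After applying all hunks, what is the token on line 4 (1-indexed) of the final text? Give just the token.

Hunk 1: at line 3 remove [xchs,xicva] add [qvvb,yvihd,zbslo] -> 7 lines: wyep czsi zxkwb qvvb yvihd zbslo avqhc
Hunk 2: at line 1 remove [zxkwb] add [uexps,oniwv,jejot] -> 9 lines: wyep czsi uexps oniwv jejot qvvb yvihd zbslo avqhc
Hunk 3: at line 1 remove [czsi] add [pgfft,rmi] -> 10 lines: wyep pgfft rmi uexps oniwv jejot qvvb yvihd zbslo avqhc
Hunk 4: at line 1 remove [rmi,uexps] add [hdvta,zxas,kse] -> 11 lines: wyep pgfft hdvta zxas kse oniwv jejot qvvb yvihd zbslo avqhc
Hunk 5: at line 4 remove [oniwv,jejot] add [rqxrh,cnp,djdo] -> 12 lines: wyep pgfft hdvta zxas kse rqxrh cnp djdo qvvb yvihd zbslo avqhc
Final line 4: zxas

Answer: zxas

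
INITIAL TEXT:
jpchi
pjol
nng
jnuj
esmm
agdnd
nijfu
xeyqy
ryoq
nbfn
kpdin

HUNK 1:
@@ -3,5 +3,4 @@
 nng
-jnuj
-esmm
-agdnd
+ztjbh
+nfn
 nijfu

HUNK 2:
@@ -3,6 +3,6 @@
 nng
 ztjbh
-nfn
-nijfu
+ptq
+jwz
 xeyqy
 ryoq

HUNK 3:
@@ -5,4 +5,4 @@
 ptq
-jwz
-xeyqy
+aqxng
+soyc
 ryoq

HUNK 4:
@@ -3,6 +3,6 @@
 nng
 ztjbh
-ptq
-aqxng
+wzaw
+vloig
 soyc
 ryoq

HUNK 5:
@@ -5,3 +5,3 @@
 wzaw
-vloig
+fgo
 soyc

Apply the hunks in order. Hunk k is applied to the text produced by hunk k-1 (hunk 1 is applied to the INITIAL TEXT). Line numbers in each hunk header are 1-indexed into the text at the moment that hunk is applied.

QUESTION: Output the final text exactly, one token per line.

Hunk 1: at line 3 remove [jnuj,esmm,agdnd] add [ztjbh,nfn] -> 10 lines: jpchi pjol nng ztjbh nfn nijfu xeyqy ryoq nbfn kpdin
Hunk 2: at line 3 remove [nfn,nijfu] add [ptq,jwz] -> 10 lines: jpchi pjol nng ztjbh ptq jwz xeyqy ryoq nbfn kpdin
Hunk 3: at line 5 remove [jwz,xeyqy] add [aqxng,soyc] -> 10 lines: jpchi pjol nng ztjbh ptq aqxng soyc ryoq nbfn kpdin
Hunk 4: at line 3 remove [ptq,aqxng] add [wzaw,vloig] -> 10 lines: jpchi pjol nng ztjbh wzaw vloig soyc ryoq nbfn kpdin
Hunk 5: at line 5 remove [vloig] add [fgo] -> 10 lines: jpchi pjol nng ztjbh wzaw fgo soyc ryoq nbfn kpdin

Answer: jpchi
pjol
nng
ztjbh
wzaw
fgo
soyc
ryoq
nbfn
kpdin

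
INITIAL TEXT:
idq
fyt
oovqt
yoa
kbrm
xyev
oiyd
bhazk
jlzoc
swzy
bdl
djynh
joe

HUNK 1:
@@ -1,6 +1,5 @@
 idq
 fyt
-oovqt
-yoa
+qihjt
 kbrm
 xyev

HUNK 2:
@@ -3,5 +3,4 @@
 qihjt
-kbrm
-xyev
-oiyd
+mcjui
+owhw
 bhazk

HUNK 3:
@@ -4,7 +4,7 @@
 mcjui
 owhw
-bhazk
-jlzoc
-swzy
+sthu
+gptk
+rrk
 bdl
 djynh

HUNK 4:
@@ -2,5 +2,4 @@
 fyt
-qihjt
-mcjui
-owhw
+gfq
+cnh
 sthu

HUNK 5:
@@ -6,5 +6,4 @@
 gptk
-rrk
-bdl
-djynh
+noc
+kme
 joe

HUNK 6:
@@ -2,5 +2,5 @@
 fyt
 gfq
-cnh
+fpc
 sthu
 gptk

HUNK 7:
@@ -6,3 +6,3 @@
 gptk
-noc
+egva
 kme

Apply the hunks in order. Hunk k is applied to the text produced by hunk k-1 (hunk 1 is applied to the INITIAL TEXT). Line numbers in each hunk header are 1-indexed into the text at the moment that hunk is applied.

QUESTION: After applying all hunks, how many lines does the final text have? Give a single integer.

Hunk 1: at line 1 remove [oovqt,yoa] add [qihjt] -> 12 lines: idq fyt qihjt kbrm xyev oiyd bhazk jlzoc swzy bdl djynh joe
Hunk 2: at line 3 remove [kbrm,xyev,oiyd] add [mcjui,owhw] -> 11 lines: idq fyt qihjt mcjui owhw bhazk jlzoc swzy bdl djynh joe
Hunk 3: at line 4 remove [bhazk,jlzoc,swzy] add [sthu,gptk,rrk] -> 11 lines: idq fyt qihjt mcjui owhw sthu gptk rrk bdl djynh joe
Hunk 4: at line 2 remove [qihjt,mcjui,owhw] add [gfq,cnh] -> 10 lines: idq fyt gfq cnh sthu gptk rrk bdl djynh joe
Hunk 5: at line 6 remove [rrk,bdl,djynh] add [noc,kme] -> 9 lines: idq fyt gfq cnh sthu gptk noc kme joe
Hunk 6: at line 2 remove [cnh] add [fpc] -> 9 lines: idq fyt gfq fpc sthu gptk noc kme joe
Hunk 7: at line 6 remove [noc] add [egva] -> 9 lines: idq fyt gfq fpc sthu gptk egva kme joe
Final line count: 9

Answer: 9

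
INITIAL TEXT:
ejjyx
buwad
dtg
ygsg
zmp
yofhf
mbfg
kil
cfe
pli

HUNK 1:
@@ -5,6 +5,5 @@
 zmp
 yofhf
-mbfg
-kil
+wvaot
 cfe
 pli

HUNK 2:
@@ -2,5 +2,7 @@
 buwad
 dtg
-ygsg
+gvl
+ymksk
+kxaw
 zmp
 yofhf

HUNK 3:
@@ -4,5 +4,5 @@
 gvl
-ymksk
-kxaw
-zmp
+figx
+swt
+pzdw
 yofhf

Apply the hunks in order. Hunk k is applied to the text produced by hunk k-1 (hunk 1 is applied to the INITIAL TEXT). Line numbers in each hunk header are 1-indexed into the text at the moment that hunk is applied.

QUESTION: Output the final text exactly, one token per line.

Answer: ejjyx
buwad
dtg
gvl
figx
swt
pzdw
yofhf
wvaot
cfe
pli

Derivation:
Hunk 1: at line 5 remove [mbfg,kil] add [wvaot] -> 9 lines: ejjyx buwad dtg ygsg zmp yofhf wvaot cfe pli
Hunk 2: at line 2 remove [ygsg] add [gvl,ymksk,kxaw] -> 11 lines: ejjyx buwad dtg gvl ymksk kxaw zmp yofhf wvaot cfe pli
Hunk 3: at line 4 remove [ymksk,kxaw,zmp] add [figx,swt,pzdw] -> 11 lines: ejjyx buwad dtg gvl figx swt pzdw yofhf wvaot cfe pli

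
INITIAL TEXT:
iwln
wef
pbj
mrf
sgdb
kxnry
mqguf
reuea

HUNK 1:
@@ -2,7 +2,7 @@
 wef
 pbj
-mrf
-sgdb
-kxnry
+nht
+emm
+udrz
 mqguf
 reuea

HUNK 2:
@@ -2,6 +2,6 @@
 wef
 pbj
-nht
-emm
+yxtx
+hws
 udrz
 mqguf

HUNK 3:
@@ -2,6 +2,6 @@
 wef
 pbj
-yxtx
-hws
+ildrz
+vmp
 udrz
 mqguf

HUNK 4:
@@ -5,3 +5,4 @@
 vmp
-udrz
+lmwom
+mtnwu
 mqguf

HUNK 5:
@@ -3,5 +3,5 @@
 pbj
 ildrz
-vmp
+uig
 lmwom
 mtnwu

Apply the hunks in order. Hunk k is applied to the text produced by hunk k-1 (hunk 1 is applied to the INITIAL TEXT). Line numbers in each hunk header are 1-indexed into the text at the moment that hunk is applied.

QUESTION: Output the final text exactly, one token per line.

Answer: iwln
wef
pbj
ildrz
uig
lmwom
mtnwu
mqguf
reuea

Derivation:
Hunk 1: at line 2 remove [mrf,sgdb,kxnry] add [nht,emm,udrz] -> 8 lines: iwln wef pbj nht emm udrz mqguf reuea
Hunk 2: at line 2 remove [nht,emm] add [yxtx,hws] -> 8 lines: iwln wef pbj yxtx hws udrz mqguf reuea
Hunk 3: at line 2 remove [yxtx,hws] add [ildrz,vmp] -> 8 lines: iwln wef pbj ildrz vmp udrz mqguf reuea
Hunk 4: at line 5 remove [udrz] add [lmwom,mtnwu] -> 9 lines: iwln wef pbj ildrz vmp lmwom mtnwu mqguf reuea
Hunk 5: at line 3 remove [vmp] add [uig] -> 9 lines: iwln wef pbj ildrz uig lmwom mtnwu mqguf reuea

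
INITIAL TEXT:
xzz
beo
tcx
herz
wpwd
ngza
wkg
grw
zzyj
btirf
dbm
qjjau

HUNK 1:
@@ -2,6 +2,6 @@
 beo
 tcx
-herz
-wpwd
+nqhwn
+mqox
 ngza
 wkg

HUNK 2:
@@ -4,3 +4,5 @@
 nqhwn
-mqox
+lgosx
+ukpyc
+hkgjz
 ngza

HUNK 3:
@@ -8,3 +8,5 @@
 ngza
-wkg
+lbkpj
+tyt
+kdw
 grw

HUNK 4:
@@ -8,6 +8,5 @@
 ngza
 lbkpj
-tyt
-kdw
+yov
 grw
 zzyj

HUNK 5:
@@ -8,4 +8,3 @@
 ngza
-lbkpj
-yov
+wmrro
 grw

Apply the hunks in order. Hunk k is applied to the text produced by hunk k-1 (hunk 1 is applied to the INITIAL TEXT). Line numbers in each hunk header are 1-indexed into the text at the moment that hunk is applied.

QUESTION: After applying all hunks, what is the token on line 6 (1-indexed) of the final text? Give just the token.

Answer: ukpyc

Derivation:
Hunk 1: at line 2 remove [herz,wpwd] add [nqhwn,mqox] -> 12 lines: xzz beo tcx nqhwn mqox ngza wkg grw zzyj btirf dbm qjjau
Hunk 2: at line 4 remove [mqox] add [lgosx,ukpyc,hkgjz] -> 14 lines: xzz beo tcx nqhwn lgosx ukpyc hkgjz ngza wkg grw zzyj btirf dbm qjjau
Hunk 3: at line 8 remove [wkg] add [lbkpj,tyt,kdw] -> 16 lines: xzz beo tcx nqhwn lgosx ukpyc hkgjz ngza lbkpj tyt kdw grw zzyj btirf dbm qjjau
Hunk 4: at line 8 remove [tyt,kdw] add [yov] -> 15 lines: xzz beo tcx nqhwn lgosx ukpyc hkgjz ngza lbkpj yov grw zzyj btirf dbm qjjau
Hunk 5: at line 8 remove [lbkpj,yov] add [wmrro] -> 14 lines: xzz beo tcx nqhwn lgosx ukpyc hkgjz ngza wmrro grw zzyj btirf dbm qjjau
Final line 6: ukpyc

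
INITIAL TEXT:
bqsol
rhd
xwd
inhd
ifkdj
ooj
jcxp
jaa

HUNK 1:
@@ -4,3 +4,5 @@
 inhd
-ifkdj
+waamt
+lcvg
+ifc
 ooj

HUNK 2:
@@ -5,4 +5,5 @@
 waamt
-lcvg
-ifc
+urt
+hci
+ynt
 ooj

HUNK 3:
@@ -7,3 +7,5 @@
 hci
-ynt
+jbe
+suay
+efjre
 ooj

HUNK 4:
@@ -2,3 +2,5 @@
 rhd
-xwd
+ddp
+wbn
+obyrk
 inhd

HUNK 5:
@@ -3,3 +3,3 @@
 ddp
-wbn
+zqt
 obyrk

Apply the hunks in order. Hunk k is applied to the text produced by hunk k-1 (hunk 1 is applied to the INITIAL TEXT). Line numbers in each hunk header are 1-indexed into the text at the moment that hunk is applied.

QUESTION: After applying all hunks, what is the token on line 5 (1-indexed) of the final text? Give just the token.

Answer: obyrk

Derivation:
Hunk 1: at line 4 remove [ifkdj] add [waamt,lcvg,ifc] -> 10 lines: bqsol rhd xwd inhd waamt lcvg ifc ooj jcxp jaa
Hunk 2: at line 5 remove [lcvg,ifc] add [urt,hci,ynt] -> 11 lines: bqsol rhd xwd inhd waamt urt hci ynt ooj jcxp jaa
Hunk 3: at line 7 remove [ynt] add [jbe,suay,efjre] -> 13 lines: bqsol rhd xwd inhd waamt urt hci jbe suay efjre ooj jcxp jaa
Hunk 4: at line 2 remove [xwd] add [ddp,wbn,obyrk] -> 15 lines: bqsol rhd ddp wbn obyrk inhd waamt urt hci jbe suay efjre ooj jcxp jaa
Hunk 5: at line 3 remove [wbn] add [zqt] -> 15 lines: bqsol rhd ddp zqt obyrk inhd waamt urt hci jbe suay efjre ooj jcxp jaa
Final line 5: obyrk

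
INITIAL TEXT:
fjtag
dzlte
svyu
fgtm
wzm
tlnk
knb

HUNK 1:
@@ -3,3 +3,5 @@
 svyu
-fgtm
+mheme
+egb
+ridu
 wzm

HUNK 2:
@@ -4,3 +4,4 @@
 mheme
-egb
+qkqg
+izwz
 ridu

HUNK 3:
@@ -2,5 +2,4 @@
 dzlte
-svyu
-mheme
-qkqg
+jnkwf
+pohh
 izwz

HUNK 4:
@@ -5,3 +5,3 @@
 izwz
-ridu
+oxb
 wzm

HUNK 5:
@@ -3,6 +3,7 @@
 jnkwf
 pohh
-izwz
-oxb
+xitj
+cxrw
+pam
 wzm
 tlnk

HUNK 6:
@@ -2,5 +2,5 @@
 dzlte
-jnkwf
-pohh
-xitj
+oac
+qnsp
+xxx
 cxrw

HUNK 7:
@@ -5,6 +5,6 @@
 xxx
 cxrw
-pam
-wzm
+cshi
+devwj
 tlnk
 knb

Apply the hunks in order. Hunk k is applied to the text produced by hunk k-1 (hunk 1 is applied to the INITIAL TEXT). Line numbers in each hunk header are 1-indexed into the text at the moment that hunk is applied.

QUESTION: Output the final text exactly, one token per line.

Hunk 1: at line 3 remove [fgtm] add [mheme,egb,ridu] -> 9 lines: fjtag dzlte svyu mheme egb ridu wzm tlnk knb
Hunk 2: at line 4 remove [egb] add [qkqg,izwz] -> 10 lines: fjtag dzlte svyu mheme qkqg izwz ridu wzm tlnk knb
Hunk 3: at line 2 remove [svyu,mheme,qkqg] add [jnkwf,pohh] -> 9 lines: fjtag dzlte jnkwf pohh izwz ridu wzm tlnk knb
Hunk 4: at line 5 remove [ridu] add [oxb] -> 9 lines: fjtag dzlte jnkwf pohh izwz oxb wzm tlnk knb
Hunk 5: at line 3 remove [izwz,oxb] add [xitj,cxrw,pam] -> 10 lines: fjtag dzlte jnkwf pohh xitj cxrw pam wzm tlnk knb
Hunk 6: at line 2 remove [jnkwf,pohh,xitj] add [oac,qnsp,xxx] -> 10 lines: fjtag dzlte oac qnsp xxx cxrw pam wzm tlnk knb
Hunk 7: at line 5 remove [pam,wzm] add [cshi,devwj] -> 10 lines: fjtag dzlte oac qnsp xxx cxrw cshi devwj tlnk knb

Answer: fjtag
dzlte
oac
qnsp
xxx
cxrw
cshi
devwj
tlnk
knb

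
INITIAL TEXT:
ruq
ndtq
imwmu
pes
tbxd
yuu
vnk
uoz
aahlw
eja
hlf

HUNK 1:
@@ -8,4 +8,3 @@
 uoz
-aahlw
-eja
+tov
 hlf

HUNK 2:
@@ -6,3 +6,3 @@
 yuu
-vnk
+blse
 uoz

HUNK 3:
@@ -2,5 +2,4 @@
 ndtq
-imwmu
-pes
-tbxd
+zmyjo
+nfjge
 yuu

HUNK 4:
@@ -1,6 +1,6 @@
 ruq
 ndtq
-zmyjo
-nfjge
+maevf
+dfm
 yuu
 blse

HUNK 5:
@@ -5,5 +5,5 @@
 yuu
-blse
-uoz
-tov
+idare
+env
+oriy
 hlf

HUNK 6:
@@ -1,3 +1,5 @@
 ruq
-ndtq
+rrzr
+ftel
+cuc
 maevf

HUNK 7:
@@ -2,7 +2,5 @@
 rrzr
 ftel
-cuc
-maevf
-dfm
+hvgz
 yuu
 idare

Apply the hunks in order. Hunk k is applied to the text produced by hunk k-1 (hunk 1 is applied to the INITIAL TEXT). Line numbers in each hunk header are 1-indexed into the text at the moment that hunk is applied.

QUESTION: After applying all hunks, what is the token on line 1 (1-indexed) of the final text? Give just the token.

Answer: ruq

Derivation:
Hunk 1: at line 8 remove [aahlw,eja] add [tov] -> 10 lines: ruq ndtq imwmu pes tbxd yuu vnk uoz tov hlf
Hunk 2: at line 6 remove [vnk] add [blse] -> 10 lines: ruq ndtq imwmu pes tbxd yuu blse uoz tov hlf
Hunk 3: at line 2 remove [imwmu,pes,tbxd] add [zmyjo,nfjge] -> 9 lines: ruq ndtq zmyjo nfjge yuu blse uoz tov hlf
Hunk 4: at line 1 remove [zmyjo,nfjge] add [maevf,dfm] -> 9 lines: ruq ndtq maevf dfm yuu blse uoz tov hlf
Hunk 5: at line 5 remove [blse,uoz,tov] add [idare,env,oriy] -> 9 lines: ruq ndtq maevf dfm yuu idare env oriy hlf
Hunk 6: at line 1 remove [ndtq] add [rrzr,ftel,cuc] -> 11 lines: ruq rrzr ftel cuc maevf dfm yuu idare env oriy hlf
Hunk 7: at line 2 remove [cuc,maevf,dfm] add [hvgz] -> 9 lines: ruq rrzr ftel hvgz yuu idare env oriy hlf
Final line 1: ruq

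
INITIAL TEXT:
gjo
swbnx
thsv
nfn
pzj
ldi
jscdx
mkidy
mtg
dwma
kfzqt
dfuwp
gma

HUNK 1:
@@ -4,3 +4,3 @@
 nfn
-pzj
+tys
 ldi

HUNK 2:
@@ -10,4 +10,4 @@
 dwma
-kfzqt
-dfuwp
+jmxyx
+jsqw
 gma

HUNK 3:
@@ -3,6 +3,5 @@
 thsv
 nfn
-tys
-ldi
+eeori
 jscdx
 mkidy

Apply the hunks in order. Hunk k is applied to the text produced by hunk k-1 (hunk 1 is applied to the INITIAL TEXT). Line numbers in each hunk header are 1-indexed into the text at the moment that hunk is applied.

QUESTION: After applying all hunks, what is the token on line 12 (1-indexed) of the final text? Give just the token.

Hunk 1: at line 4 remove [pzj] add [tys] -> 13 lines: gjo swbnx thsv nfn tys ldi jscdx mkidy mtg dwma kfzqt dfuwp gma
Hunk 2: at line 10 remove [kfzqt,dfuwp] add [jmxyx,jsqw] -> 13 lines: gjo swbnx thsv nfn tys ldi jscdx mkidy mtg dwma jmxyx jsqw gma
Hunk 3: at line 3 remove [tys,ldi] add [eeori] -> 12 lines: gjo swbnx thsv nfn eeori jscdx mkidy mtg dwma jmxyx jsqw gma
Final line 12: gma

Answer: gma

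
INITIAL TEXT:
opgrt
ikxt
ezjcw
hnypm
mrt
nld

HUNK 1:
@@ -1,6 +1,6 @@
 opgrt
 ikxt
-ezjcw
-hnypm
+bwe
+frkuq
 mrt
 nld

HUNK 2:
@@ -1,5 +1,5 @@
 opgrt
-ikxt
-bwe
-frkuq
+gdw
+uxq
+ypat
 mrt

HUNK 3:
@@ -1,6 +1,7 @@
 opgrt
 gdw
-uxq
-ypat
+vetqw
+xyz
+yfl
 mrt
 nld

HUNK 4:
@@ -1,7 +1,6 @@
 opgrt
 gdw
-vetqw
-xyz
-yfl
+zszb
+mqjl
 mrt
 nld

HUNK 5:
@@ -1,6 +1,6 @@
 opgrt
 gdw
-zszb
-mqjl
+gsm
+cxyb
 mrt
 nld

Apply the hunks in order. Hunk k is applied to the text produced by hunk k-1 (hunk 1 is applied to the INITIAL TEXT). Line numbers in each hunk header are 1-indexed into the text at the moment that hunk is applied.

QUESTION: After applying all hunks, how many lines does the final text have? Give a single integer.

Hunk 1: at line 1 remove [ezjcw,hnypm] add [bwe,frkuq] -> 6 lines: opgrt ikxt bwe frkuq mrt nld
Hunk 2: at line 1 remove [ikxt,bwe,frkuq] add [gdw,uxq,ypat] -> 6 lines: opgrt gdw uxq ypat mrt nld
Hunk 3: at line 1 remove [uxq,ypat] add [vetqw,xyz,yfl] -> 7 lines: opgrt gdw vetqw xyz yfl mrt nld
Hunk 4: at line 1 remove [vetqw,xyz,yfl] add [zszb,mqjl] -> 6 lines: opgrt gdw zszb mqjl mrt nld
Hunk 5: at line 1 remove [zszb,mqjl] add [gsm,cxyb] -> 6 lines: opgrt gdw gsm cxyb mrt nld
Final line count: 6

Answer: 6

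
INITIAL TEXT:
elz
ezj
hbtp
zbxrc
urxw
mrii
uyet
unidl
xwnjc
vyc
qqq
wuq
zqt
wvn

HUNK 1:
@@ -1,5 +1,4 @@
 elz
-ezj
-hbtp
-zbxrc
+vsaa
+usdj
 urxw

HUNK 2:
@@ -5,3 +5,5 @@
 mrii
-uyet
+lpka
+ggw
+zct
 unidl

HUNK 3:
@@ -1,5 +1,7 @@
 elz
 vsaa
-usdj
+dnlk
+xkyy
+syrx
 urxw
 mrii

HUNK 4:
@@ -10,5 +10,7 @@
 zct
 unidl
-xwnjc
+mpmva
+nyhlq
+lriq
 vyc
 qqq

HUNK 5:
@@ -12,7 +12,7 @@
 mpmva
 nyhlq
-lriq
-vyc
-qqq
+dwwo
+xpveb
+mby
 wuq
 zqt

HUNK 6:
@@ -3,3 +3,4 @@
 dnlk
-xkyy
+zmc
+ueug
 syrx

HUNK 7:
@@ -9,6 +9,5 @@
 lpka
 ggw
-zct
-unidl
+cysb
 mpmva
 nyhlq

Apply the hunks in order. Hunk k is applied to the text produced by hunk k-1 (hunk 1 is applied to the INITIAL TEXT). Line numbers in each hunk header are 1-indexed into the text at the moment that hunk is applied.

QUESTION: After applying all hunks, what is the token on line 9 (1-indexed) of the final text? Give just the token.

Answer: lpka

Derivation:
Hunk 1: at line 1 remove [ezj,hbtp,zbxrc] add [vsaa,usdj] -> 13 lines: elz vsaa usdj urxw mrii uyet unidl xwnjc vyc qqq wuq zqt wvn
Hunk 2: at line 5 remove [uyet] add [lpka,ggw,zct] -> 15 lines: elz vsaa usdj urxw mrii lpka ggw zct unidl xwnjc vyc qqq wuq zqt wvn
Hunk 3: at line 1 remove [usdj] add [dnlk,xkyy,syrx] -> 17 lines: elz vsaa dnlk xkyy syrx urxw mrii lpka ggw zct unidl xwnjc vyc qqq wuq zqt wvn
Hunk 4: at line 10 remove [xwnjc] add [mpmva,nyhlq,lriq] -> 19 lines: elz vsaa dnlk xkyy syrx urxw mrii lpka ggw zct unidl mpmva nyhlq lriq vyc qqq wuq zqt wvn
Hunk 5: at line 12 remove [lriq,vyc,qqq] add [dwwo,xpveb,mby] -> 19 lines: elz vsaa dnlk xkyy syrx urxw mrii lpka ggw zct unidl mpmva nyhlq dwwo xpveb mby wuq zqt wvn
Hunk 6: at line 3 remove [xkyy] add [zmc,ueug] -> 20 lines: elz vsaa dnlk zmc ueug syrx urxw mrii lpka ggw zct unidl mpmva nyhlq dwwo xpveb mby wuq zqt wvn
Hunk 7: at line 9 remove [zct,unidl] add [cysb] -> 19 lines: elz vsaa dnlk zmc ueug syrx urxw mrii lpka ggw cysb mpmva nyhlq dwwo xpveb mby wuq zqt wvn
Final line 9: lpka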